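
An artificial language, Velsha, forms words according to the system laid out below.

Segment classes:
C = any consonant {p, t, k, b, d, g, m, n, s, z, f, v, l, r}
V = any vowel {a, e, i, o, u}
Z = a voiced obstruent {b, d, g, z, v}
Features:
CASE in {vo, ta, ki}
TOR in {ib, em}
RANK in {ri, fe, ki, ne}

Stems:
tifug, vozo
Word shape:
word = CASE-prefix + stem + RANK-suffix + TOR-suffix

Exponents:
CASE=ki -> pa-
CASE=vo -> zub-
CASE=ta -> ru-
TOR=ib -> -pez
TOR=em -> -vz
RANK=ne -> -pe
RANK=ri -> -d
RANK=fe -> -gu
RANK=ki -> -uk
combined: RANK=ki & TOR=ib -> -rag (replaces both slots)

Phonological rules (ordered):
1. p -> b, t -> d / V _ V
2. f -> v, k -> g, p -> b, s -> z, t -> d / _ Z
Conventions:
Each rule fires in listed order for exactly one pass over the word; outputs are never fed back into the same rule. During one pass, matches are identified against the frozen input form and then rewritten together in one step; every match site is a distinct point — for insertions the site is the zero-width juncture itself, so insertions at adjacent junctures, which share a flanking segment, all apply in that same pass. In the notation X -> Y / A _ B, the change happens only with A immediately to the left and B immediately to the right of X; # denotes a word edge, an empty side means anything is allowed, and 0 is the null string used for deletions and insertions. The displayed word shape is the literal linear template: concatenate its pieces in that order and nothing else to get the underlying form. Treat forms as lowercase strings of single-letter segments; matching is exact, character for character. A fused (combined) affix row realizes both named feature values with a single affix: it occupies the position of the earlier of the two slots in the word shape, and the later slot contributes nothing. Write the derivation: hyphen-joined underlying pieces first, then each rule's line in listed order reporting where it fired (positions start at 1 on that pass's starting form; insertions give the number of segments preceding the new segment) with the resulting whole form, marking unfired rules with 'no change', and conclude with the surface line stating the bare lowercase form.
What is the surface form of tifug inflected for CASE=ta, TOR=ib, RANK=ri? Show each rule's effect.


underlying: ru-tifug-d-pez
1. p -> b, t -> d / V _ V: fires at position(s) 3: rudifugdpez
2. f -> v, k -> g, p -> b, s -> z, t -> d / _ Z: no change
surface: rudifugdpez


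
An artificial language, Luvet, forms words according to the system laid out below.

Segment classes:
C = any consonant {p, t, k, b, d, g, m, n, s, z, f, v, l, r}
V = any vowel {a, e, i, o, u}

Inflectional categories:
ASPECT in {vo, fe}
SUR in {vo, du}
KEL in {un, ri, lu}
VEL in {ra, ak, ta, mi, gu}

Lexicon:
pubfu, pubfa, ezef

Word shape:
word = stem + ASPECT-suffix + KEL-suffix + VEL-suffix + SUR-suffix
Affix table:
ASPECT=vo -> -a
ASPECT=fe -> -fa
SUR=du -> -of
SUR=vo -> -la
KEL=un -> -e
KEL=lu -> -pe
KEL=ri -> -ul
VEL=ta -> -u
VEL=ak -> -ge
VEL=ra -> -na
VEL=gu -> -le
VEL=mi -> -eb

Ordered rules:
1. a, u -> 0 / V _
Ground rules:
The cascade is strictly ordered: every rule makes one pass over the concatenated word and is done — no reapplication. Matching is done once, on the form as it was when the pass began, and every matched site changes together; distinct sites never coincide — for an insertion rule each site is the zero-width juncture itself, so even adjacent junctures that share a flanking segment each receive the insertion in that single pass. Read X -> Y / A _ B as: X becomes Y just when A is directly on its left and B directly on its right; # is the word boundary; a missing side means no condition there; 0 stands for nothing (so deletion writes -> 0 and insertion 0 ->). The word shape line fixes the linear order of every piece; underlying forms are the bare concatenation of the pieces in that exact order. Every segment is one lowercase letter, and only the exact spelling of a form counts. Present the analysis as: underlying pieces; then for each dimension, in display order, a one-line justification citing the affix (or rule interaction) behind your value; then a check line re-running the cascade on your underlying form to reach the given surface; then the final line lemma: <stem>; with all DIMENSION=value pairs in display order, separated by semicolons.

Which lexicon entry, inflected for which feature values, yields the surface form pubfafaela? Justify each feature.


underlying: pubfa-fa-e-u-la
ASPECT=fe - signalled by the affix -fa
SUR=vo - signalled by the affix -la
KEL=un - signalled by the affix -e
VEL=ta - signalled by the affix -u
check: pubfafaeula -> pubfafaela
lemma: pubfa; ASPECT=fe; SUR=vo; KEL=un; VEL=ta


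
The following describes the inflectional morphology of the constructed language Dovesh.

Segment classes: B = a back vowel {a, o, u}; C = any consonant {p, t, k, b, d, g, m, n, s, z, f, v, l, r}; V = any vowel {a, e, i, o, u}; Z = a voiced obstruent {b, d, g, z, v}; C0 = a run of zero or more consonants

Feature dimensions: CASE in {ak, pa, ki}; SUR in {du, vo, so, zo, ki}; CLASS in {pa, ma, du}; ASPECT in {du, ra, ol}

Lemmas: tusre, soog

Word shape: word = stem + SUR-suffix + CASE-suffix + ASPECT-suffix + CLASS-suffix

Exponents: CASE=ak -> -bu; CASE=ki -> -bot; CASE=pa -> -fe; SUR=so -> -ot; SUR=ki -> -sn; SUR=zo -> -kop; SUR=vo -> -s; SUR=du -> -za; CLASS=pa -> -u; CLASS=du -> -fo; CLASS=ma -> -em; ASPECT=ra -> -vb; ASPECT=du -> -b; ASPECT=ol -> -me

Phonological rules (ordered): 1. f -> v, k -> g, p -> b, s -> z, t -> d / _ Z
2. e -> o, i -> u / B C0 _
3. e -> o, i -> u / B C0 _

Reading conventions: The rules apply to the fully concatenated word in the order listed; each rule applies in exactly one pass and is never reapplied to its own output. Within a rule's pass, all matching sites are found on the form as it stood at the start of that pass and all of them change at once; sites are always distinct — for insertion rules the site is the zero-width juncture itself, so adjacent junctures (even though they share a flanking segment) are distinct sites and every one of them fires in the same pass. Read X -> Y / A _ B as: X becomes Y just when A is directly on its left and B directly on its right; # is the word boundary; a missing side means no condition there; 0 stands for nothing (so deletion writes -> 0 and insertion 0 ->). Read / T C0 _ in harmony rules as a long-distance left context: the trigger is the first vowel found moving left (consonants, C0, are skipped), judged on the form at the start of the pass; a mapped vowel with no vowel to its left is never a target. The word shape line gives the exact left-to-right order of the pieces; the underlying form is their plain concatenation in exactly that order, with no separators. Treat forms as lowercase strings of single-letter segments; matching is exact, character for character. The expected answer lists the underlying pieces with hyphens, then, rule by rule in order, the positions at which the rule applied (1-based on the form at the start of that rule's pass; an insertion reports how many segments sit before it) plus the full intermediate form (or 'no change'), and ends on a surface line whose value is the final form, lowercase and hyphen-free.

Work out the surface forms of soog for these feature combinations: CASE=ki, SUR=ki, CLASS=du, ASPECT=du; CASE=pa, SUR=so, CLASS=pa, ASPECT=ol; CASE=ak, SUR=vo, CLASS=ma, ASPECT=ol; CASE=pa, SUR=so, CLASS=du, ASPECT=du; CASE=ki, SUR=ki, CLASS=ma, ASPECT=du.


cell CASE=ki, SUR=ki, CLASS=du, ASPECT=du:
underlying: soog-sn-bot-b-fo
1. f -> v, k -> g, p -> b, s -> z, t -> d / _ Z: fires at position(s) 9: soogsnbodbfo
2. e -> o, i -> u / B C0 _: no change
3. e -> o, i -> u / B C0 _: no change
surface: soogsnbodbfo

cell CASE=pa, SUR=so, CLASS=pa, ASPECT=ol:
underlying: soog-ot-fe-me-u
1. f -> v, k -> g, p -> b, s -> z, t -> d / _ Z: no change
2. e -> o, i -> u / B C0 _: fires at position(s) 8: soogotfomeu
3. e -> o, i -> u / B C0 _: fires at position(s) 10: soogotfomou
surface: soogotfomou

cell CASE=ak, SUR=vo, CLASS=ma, ASPECT=ol:
underlying: soog-s-bu-me-em
1. f -> v, k -> g, p -> b, s -> z, t -> d / _ Z: fires at position(s) 5: soogzbumeem
2. e -> o, i -> u / B C0 _: fires at position(s) 9: soogzbumoem
3. e -> o, i -> u / B C0 _: fires at position(s) 10: soogzbumoom
surface: soogzbumoom

cell CASE=pa, SUR=so, CLASS=du, ASPECT=du:
underlying: soog-ot-fe-b-fo
1. f -> v, k -> g, p -> b, s -> z, t -> d / _ Z: no change
2. e -> o, i -> u / B C0 _: fires at position(s) 8: soogotfobfo
3. e -> o, i -> u / B C0 _: no change
surface: soogotfobfo

cell CASE=ki, SUR=ki, CLASS=ma, ASPECT=du:
underlying: soog-sn-bot-b-em
1. f -> v, k -> g, p -> b, s -> z, t -> d / _ Z: fires at position(s) 9: soogsnbodbem
2. e -> o, i -> u / B C0 _: fires at position(s) 11: soogsnbodbom
3. e -> o, i -> u / B C0 _: no change
surface: soogsnbodbom


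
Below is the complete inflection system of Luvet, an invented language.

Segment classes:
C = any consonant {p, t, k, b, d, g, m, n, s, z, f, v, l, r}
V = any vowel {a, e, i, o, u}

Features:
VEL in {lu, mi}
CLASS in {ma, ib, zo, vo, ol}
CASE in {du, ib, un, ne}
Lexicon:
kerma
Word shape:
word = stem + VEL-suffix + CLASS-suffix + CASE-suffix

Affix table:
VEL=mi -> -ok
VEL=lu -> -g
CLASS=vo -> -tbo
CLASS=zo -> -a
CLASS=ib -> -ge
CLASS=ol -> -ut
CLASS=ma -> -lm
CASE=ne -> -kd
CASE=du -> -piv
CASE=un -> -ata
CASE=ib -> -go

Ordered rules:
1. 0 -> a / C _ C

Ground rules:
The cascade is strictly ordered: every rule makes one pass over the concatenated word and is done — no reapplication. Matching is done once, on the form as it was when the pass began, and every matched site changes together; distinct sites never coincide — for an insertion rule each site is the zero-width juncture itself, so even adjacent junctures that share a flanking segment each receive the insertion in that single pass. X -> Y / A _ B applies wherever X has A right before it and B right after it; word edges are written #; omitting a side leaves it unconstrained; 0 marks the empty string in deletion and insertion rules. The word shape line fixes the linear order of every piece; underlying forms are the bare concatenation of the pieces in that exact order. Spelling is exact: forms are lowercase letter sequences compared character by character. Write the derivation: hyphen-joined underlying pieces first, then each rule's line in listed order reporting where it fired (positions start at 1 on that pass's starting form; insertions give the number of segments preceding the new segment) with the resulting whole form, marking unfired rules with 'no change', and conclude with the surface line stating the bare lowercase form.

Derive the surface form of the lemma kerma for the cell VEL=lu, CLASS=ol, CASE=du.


underlying: kerma-g-ut-piv
1. 0 -> a / C _ C: inserts after position(s) 3, 8: keramagutapiv
surface: keramagutapiv


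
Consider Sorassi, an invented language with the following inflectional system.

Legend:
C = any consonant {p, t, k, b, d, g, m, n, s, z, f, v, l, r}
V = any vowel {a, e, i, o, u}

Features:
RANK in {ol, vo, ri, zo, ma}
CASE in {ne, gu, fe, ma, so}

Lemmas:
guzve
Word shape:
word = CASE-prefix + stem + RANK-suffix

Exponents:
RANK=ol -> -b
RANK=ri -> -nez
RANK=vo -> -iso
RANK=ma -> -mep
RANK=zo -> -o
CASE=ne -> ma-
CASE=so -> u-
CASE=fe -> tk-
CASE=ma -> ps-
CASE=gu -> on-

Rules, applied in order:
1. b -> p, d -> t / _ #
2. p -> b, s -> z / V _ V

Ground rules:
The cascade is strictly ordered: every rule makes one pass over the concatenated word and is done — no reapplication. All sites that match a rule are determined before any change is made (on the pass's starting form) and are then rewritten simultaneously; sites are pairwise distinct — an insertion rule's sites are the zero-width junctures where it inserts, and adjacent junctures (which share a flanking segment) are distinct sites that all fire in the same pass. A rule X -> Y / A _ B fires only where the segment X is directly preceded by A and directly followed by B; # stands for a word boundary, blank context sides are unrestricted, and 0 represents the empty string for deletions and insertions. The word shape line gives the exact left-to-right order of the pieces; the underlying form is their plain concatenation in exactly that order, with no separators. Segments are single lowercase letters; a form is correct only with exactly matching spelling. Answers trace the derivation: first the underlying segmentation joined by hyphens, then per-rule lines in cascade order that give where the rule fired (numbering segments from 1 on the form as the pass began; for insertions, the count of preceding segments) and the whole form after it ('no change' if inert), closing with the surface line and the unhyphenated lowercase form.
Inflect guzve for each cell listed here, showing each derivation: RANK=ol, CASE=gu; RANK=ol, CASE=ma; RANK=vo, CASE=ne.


cell RANK=ol, CASE=gu:
underlying: on-guzve-b
1. b -> p, d -> t / _ #: fires at position(s) 8: onguzvep
2. p -> b, s -> z / V _ V: no change
surface: onguzvep

cell RANK=ol, CASE=ma:
underlying: ps-guzve-b
1. b -> p, d -> t / _ #: fires at position(s) 8: psguzvep
2. p -> b, s -> z / V _ V: no change
surface: psguzvep

cell RANK=vo, CASE=ne:
underlying: ma-guzve-iso
1. b -> p, d -> t / _ #: no change
2. p -> b, s -> z / V _ V: fires at position(s) 9: maguzveizo
surface: maguzveizo


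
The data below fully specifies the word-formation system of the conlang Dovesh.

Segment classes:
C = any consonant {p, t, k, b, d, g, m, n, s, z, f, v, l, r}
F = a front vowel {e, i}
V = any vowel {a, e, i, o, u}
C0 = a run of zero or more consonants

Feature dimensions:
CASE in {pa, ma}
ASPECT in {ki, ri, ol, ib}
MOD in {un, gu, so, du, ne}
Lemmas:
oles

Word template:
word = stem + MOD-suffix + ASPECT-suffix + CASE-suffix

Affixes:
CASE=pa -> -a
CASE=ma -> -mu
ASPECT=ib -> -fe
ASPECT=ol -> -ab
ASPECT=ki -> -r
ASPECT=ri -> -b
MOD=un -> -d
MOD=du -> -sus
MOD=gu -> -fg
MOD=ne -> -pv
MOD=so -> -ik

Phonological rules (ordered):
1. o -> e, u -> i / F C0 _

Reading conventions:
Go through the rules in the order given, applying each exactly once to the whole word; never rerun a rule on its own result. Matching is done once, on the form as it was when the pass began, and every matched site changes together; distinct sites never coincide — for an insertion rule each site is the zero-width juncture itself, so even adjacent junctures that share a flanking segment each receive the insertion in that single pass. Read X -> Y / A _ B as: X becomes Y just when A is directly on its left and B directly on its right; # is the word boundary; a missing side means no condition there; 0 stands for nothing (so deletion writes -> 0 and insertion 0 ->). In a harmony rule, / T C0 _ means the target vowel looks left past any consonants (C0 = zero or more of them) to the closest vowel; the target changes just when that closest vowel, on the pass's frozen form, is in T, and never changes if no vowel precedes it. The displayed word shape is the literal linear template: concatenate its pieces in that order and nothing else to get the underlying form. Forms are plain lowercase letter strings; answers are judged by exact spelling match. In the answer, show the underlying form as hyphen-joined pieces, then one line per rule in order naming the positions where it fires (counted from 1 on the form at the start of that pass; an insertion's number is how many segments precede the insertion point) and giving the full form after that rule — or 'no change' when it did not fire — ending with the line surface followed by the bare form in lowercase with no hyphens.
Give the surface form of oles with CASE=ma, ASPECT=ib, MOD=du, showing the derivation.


underlying: oles-sus-fe-mu
1. o -> e, u -> i / F C0 _: fires at position(s) 6, 11: olessisfemi
surface: olessisfemi


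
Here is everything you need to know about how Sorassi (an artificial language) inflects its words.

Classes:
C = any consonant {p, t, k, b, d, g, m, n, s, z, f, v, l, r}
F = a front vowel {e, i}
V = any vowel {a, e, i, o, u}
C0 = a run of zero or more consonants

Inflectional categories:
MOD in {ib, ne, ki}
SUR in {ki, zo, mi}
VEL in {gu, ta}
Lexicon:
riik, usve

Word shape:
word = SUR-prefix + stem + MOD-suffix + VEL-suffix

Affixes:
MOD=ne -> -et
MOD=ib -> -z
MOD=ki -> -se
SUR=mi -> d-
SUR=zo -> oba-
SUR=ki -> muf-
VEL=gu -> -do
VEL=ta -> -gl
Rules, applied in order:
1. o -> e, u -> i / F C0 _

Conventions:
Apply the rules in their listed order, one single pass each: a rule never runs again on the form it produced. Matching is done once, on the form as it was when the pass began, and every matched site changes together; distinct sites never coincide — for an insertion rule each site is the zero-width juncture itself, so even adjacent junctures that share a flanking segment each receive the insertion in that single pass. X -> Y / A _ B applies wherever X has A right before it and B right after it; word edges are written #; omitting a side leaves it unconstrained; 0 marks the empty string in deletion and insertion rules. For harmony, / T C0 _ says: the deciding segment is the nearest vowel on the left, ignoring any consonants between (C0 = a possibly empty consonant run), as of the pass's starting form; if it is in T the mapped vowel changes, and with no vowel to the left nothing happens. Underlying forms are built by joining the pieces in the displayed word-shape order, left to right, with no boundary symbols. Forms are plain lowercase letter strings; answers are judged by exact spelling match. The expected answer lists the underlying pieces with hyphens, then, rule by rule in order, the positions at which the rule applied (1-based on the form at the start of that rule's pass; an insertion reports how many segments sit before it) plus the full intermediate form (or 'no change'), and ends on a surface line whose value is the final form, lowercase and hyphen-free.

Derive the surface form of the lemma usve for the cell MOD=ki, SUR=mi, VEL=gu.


underlying: d-usve-se-do
1. o -> e, u -> i / F C0 _: fires at position(s) 9: dusvesede
surface: dusvesede


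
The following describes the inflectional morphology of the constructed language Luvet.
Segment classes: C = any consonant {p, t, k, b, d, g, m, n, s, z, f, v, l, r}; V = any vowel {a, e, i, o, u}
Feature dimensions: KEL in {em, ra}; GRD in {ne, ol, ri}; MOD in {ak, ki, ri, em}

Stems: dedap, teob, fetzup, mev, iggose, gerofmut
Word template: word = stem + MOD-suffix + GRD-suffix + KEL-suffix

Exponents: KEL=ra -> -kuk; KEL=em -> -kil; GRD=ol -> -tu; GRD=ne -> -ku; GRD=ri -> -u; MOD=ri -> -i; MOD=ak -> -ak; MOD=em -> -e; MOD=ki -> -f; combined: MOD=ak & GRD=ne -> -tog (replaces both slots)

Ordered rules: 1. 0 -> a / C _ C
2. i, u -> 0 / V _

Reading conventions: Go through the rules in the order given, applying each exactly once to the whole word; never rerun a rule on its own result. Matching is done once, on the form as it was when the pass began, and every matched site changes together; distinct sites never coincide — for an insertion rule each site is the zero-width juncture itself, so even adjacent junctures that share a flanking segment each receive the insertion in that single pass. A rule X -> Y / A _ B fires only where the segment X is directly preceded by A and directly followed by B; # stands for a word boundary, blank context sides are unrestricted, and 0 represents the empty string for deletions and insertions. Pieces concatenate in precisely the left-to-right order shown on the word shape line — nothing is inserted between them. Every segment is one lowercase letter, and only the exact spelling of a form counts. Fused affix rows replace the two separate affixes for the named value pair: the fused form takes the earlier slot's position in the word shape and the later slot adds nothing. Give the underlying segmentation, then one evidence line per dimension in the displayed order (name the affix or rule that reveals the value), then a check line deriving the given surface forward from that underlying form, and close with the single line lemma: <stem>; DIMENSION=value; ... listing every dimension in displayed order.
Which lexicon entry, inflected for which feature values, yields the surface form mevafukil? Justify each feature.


underlying: mev-f-u-kil
KEL=em - signalled by the affix -kil
GRD=ri - signalled by the affix -u
MOD=ki - signalled by the affix -f
check: mevfukil -> mevafukil -> mevafukil
lemma: mev; KEL=em; GRD=ri; MOD=ki


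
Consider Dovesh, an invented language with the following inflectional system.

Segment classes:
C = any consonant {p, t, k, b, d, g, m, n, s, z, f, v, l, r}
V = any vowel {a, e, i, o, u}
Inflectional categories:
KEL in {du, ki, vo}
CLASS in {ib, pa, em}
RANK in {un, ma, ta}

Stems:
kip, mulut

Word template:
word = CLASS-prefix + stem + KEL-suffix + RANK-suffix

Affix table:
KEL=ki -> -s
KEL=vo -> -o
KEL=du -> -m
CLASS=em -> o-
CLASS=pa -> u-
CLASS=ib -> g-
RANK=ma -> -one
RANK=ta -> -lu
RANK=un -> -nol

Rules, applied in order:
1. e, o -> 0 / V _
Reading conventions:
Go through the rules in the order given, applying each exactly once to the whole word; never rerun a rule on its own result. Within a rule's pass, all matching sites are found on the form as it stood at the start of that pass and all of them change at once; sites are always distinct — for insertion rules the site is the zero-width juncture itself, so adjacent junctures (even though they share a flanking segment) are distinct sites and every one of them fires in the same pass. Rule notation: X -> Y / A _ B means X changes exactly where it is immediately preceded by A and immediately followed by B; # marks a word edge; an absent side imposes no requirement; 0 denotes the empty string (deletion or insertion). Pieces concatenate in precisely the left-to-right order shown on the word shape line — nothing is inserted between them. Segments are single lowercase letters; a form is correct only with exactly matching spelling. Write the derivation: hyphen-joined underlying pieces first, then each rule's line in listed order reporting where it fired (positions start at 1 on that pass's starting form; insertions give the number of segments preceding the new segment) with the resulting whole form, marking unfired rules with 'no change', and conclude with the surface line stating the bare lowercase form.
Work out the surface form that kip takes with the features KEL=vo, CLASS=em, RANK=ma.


underlying: o-kip-o-one
1. e, o -> 0 / V _: fires at position(s) 6: okipone
surface: okipone


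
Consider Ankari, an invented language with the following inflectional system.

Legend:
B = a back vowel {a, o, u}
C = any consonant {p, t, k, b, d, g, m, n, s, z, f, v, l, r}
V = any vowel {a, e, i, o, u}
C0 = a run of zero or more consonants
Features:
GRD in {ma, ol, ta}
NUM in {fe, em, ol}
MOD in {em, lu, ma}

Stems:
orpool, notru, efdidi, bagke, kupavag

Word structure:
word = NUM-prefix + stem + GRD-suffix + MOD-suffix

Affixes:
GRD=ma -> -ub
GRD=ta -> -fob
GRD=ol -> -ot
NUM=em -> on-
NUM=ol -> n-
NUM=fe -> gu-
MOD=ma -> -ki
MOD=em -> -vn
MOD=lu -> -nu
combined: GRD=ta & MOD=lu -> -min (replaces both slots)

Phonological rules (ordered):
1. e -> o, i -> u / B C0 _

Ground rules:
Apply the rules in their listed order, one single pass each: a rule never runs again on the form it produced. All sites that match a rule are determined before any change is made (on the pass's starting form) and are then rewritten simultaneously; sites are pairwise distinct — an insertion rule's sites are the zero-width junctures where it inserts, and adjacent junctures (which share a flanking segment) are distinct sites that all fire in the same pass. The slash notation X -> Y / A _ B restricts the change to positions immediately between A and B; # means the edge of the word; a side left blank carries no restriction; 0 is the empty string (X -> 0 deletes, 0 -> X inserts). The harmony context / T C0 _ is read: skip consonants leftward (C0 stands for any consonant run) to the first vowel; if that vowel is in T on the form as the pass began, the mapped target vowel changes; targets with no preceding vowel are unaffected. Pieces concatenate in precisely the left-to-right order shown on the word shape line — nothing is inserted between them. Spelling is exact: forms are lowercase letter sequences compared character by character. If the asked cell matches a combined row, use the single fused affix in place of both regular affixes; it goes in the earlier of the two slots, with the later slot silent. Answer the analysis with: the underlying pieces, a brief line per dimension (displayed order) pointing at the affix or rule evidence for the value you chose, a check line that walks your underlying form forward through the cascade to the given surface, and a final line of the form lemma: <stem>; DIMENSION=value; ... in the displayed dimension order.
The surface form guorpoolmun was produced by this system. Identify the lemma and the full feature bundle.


underlying: gu-orpool-min
GRD=ta - signalled by the combined affix row
NUM=fe - signalled by the affix gu-
MOD=lu - signalled by the combined affix row
check: guorpoolmin -> guorpoolmun
lemma: orpool; GRD=ta; NUM=fe; MOD=lu


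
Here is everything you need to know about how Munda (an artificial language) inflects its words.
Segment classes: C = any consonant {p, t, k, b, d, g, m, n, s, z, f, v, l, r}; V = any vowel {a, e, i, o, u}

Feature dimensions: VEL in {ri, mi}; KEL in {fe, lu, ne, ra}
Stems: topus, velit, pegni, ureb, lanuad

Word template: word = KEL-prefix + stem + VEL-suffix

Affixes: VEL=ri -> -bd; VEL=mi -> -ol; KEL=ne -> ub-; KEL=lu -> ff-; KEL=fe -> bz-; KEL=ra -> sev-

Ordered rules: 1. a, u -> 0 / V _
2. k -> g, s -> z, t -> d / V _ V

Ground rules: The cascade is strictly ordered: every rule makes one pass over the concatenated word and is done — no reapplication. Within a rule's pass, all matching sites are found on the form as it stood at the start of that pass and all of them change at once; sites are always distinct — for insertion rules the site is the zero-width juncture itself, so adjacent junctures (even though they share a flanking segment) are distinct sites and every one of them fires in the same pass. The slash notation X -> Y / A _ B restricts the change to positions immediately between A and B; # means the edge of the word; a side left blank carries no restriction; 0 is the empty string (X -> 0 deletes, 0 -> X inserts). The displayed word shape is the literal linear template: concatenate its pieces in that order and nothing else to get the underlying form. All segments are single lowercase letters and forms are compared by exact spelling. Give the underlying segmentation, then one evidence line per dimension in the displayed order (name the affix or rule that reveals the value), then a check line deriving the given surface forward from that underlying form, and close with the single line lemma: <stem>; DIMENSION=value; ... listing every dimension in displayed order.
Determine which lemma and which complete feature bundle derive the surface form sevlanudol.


underlying: sev-lanuad-ol
VEL=mi - signalled by the affix -ol
KEL=ra - signalled by the affix sev-
check: sevlanuadol -> sevlanudol -> sevlanudol
lemma: lanuad; VEL=mi; KEL=ra


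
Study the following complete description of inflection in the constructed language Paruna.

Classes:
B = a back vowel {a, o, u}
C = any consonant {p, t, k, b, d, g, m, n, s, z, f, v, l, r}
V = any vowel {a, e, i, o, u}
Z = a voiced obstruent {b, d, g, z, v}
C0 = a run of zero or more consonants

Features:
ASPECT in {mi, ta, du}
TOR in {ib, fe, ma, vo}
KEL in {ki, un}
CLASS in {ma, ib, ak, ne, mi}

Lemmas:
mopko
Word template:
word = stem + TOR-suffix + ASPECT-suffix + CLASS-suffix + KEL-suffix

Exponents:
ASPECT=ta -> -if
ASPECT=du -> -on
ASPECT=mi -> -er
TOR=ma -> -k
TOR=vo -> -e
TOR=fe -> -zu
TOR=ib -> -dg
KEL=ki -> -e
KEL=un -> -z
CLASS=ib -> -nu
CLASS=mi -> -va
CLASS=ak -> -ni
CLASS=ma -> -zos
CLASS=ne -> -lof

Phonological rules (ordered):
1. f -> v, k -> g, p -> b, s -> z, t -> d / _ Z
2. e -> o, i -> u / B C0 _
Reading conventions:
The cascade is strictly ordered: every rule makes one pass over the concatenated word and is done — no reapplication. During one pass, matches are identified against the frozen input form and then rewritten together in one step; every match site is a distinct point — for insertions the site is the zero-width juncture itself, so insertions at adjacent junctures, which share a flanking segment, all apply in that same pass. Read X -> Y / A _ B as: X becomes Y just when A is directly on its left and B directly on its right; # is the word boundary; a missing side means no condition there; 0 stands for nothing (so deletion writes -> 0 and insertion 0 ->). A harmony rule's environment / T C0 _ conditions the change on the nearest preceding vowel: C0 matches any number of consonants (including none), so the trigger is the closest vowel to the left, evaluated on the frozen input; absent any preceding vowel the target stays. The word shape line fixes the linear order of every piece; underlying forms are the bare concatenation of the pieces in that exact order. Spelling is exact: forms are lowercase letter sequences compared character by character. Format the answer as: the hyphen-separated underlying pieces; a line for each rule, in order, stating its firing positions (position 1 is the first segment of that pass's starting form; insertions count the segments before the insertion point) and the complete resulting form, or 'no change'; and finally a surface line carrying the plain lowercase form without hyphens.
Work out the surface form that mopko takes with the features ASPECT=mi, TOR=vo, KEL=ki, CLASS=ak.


underlying: mopko-e-er-ni-e
1. f -> v, k -> g, p -> b, s -> z, t -> d / _ Z: no change
2. e -> o, i -> u / B C0 _: fires at position(s) 6: mopkooernie
surface: mopkooernie


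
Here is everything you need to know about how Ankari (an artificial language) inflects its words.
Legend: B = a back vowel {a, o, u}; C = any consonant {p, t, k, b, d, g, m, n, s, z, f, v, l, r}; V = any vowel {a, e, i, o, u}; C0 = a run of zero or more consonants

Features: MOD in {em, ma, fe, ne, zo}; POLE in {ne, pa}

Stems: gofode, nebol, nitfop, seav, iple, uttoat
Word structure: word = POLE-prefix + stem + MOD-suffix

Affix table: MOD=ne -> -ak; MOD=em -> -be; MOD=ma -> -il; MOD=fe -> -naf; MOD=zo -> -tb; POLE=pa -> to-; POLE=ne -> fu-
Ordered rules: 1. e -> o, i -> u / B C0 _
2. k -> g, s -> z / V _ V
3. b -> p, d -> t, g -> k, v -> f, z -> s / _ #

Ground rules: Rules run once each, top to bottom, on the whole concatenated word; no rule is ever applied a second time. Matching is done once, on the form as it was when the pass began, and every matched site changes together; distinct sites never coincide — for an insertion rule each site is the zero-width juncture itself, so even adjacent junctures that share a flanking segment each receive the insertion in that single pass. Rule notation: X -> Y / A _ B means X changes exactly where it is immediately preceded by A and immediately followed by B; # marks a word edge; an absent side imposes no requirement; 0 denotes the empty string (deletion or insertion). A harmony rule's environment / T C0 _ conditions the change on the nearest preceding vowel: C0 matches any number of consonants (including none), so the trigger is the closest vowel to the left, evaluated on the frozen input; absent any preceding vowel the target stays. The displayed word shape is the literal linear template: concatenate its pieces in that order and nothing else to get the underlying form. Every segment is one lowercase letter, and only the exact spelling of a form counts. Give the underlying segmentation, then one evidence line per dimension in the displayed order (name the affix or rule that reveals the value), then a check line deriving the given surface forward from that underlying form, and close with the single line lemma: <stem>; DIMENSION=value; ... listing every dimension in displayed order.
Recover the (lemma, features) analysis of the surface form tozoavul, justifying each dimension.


underlying: to-seav-il
MOD=ma - signalled by the affix -il
POLE=pa - signalled by the affix to-
check: toseavil -> tosoavul -> tozoavul -> tozoavul
lemma: seav; MOD=ma; POLE=pa


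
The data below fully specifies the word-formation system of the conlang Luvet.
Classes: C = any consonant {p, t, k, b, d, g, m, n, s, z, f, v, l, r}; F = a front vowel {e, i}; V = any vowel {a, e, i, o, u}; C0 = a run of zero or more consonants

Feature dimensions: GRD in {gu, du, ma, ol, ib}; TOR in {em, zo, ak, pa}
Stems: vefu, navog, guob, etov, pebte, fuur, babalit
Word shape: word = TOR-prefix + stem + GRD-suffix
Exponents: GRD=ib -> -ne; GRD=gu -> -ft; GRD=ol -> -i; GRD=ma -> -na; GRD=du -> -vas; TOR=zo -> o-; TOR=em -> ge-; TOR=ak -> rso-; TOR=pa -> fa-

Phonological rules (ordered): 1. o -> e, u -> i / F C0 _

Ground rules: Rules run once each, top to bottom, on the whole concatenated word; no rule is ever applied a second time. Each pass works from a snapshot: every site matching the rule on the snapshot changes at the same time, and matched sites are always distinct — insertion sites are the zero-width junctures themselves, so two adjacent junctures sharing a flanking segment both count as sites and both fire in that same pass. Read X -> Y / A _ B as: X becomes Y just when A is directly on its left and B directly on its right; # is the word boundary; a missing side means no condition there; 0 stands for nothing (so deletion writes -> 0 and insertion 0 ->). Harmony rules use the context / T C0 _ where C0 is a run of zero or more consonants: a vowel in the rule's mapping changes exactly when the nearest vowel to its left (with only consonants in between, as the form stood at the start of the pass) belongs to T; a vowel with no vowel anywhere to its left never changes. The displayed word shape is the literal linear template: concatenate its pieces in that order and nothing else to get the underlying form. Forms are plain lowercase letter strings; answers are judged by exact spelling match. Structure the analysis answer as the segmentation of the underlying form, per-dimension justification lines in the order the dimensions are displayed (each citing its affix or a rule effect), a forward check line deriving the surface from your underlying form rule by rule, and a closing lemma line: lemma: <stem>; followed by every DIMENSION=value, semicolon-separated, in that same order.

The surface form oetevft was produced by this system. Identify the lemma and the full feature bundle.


underlying: o-etov-ft
GRD=gu - signalled by the affix -ft
TOR=zo - signalled by the affix o-
check: oetovft -> oetevft
lemma: etov; GRD=gu; TOR=zo


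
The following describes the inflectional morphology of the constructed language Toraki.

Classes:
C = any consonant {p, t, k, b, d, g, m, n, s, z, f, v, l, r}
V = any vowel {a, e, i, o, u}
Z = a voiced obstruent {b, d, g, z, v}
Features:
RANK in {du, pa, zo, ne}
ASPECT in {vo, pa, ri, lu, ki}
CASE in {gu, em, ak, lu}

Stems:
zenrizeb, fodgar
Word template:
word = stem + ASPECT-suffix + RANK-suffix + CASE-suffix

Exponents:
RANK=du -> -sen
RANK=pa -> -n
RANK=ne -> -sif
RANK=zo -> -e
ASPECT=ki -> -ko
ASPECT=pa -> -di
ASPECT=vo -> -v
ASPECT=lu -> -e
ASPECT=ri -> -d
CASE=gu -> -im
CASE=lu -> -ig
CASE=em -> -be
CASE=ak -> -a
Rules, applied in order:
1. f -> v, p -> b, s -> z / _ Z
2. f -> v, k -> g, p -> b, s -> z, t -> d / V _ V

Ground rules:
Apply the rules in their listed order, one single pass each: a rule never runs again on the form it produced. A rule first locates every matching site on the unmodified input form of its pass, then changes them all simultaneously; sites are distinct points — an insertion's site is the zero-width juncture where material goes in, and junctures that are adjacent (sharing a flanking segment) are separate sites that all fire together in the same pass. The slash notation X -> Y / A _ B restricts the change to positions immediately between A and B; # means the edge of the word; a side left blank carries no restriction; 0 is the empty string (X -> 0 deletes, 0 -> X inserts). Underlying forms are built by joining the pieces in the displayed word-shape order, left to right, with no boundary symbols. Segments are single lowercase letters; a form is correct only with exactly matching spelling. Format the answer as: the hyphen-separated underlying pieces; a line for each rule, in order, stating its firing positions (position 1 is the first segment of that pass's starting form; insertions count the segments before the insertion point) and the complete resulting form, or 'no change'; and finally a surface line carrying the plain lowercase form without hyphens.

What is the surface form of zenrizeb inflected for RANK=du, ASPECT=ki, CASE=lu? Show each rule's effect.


underlying: zenrizeb-ko-sen-ig
1. f -> v, p -> b, s -> z / _ Z: no change
2. f -> v, k -> g, p -> b, s -> z, t -> d / V _ V: fires at position(s) 11: zenrizebkozenig
surface: zenrizebkozenig


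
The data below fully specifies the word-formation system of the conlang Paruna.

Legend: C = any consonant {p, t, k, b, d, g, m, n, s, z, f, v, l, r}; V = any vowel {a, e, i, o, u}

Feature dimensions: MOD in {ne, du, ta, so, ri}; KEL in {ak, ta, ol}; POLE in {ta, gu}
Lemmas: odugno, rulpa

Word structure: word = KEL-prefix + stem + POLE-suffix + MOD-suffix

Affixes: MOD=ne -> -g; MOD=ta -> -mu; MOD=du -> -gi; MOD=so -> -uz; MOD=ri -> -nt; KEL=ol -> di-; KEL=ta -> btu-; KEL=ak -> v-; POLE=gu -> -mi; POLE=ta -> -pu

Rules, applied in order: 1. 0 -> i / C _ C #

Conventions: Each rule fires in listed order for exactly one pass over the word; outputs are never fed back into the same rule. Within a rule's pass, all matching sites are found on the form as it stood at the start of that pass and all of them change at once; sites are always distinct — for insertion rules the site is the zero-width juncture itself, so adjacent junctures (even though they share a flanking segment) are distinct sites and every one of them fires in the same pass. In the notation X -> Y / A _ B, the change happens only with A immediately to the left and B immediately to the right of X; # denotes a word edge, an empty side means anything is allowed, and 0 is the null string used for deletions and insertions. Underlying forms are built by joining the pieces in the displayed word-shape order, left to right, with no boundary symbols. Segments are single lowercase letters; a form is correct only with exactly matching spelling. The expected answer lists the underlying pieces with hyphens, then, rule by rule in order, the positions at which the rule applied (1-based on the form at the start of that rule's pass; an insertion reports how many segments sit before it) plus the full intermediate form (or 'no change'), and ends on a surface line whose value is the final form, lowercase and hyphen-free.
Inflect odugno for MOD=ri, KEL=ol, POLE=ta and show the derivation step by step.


underlying: di-odugno-pu-nt
1. 0 -> i / C _ C #: inserts after position(s) 11: diodugnopunit
surface: diodugnopunit


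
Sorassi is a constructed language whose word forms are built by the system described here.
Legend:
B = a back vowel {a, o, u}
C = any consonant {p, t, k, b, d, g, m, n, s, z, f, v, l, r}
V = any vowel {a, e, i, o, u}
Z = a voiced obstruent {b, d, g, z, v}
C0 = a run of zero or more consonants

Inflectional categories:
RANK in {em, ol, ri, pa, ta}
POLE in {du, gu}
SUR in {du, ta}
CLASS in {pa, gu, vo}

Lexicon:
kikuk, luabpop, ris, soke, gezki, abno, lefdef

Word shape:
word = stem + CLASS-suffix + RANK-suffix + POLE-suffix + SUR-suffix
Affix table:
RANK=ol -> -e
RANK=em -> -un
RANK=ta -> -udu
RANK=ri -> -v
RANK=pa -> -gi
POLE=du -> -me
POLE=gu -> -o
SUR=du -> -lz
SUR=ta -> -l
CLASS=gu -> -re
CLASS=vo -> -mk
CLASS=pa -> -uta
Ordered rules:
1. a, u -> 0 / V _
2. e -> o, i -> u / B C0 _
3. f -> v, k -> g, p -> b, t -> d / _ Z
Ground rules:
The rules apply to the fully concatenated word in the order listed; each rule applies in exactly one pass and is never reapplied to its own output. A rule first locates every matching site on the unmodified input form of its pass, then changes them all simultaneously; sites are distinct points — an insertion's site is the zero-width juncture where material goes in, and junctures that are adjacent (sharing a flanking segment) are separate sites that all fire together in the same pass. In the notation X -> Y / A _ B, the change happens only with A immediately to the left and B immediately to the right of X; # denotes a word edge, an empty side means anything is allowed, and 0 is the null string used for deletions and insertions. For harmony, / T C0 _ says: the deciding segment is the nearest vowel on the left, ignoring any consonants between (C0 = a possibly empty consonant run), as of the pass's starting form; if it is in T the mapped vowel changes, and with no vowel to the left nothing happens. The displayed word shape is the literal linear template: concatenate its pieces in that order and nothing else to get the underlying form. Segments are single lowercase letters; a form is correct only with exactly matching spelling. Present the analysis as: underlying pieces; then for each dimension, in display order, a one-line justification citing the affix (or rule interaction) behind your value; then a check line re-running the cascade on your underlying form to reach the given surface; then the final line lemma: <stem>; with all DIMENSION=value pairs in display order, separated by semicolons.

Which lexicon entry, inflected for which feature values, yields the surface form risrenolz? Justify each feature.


underlying: ris-re-un-o-lz
RANK=em - signalled by the affix -un
POLE=gu - signalled by the affix -o
SUR=du - signalled by the affix -lz
CLASS=gu - signalled by the affix -re
check: risreunolz -> risrenolz -> risrenolz -> risrenolz
lemma: ris; RANK=em; POLE=gu; SUR=du; CLASS=gu
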